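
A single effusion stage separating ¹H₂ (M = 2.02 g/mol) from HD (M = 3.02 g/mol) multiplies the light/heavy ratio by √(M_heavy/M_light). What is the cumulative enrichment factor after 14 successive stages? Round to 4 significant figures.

The single-stage factor is √(M_heavy/M_light), so 14 stages give [√(3.02/2.02)]^14 = (3.02/2.02)^(14/2).
= 1.49505^7 = 16.70.

16.70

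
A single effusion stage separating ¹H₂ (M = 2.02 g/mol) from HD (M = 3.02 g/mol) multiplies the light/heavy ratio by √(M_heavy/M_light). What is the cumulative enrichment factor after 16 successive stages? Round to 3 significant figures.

25.0

After 16 stages the ratio has grown by (√(3.02/2.02))^16 = (3.02/2.02)^(16/2).
= 1.49505^8 = 25.0.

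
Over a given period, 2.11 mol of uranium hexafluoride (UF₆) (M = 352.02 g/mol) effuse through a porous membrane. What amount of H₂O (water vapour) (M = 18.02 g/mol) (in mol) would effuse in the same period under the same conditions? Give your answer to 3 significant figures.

9.33 mol

From Graham's law, rate_H₂O/rate_UF₆ = √(M_UF₆/M_H₂O) = √(352.02/18.02) = √19.53 = 4.420.
So the amount for H₂O is 2.11 × 4.420 = 9.33 mol.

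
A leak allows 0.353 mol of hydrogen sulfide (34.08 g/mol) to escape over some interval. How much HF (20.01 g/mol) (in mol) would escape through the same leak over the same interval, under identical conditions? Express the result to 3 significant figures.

0.461 mol

From Graham's law, rate_HF/rate_H₂S = √(M_H₂S/M_HF) = √(34.08/20.01) = √1.703 = 1.305.
So the amount for HF is 0.353 × 1.305 = 0.461 mol.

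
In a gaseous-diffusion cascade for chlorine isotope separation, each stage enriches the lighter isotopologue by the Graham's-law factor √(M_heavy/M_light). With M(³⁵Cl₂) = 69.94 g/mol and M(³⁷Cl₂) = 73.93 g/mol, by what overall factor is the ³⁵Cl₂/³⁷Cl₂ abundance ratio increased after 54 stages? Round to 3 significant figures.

The single-stage factor is √(M_heavy/M_light), so 54 stages give [√(73.93/69.94)]^54 = (73.93/69.94)^(54/2).
= 1.05705^27 = 4.47.

4.47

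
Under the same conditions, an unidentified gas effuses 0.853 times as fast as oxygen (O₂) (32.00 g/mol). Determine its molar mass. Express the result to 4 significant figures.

43.98 g/mol

Since effusion rate ∝ 1/√M, rate_X/rate_O₂ = √(M_O₂/M_X).
0.853 = √(32.00/M_X)
M_X = 32.00 / 0.853² = 32.00 / 0.7276 = 43.98 g/mol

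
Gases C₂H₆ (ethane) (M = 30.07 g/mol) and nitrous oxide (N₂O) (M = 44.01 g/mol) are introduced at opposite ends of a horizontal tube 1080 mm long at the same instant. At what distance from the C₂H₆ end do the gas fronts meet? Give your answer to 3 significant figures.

591 mm

The fronts meet when d_C₂H₆ + d_N₂O = L with d_C₂H₆/d_N₂O = √(M_N₂O/M_C₂H₆) (Graham's law). Here √(M_N₂O/M_C₂H₆) = √(44.01/30.07) = 1.210.
With d_C₂H₆ + d_N₂O = 1080 mm, d_N₂O = 1080/(1 + 1.210) = 488.7 mm.
d_C₂H₆ = 1080 − 488.7 = 591 mm.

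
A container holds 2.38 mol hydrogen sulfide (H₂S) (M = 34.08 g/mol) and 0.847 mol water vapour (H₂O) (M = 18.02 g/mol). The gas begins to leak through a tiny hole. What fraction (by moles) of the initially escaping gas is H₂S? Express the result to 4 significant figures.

Each component's effusion rate ∝ (its partial pressure)·(1/√M) ∝ n_i/√M_i.
Mole fraction of H₂S in the effusate = (n_H₂S/√M_H₂S) / (n_H₂S/√M_H₂S + n_H₂O/√M_H₂O)
= (2.38/√34.08) / (2.38/√34.08 + 0.847/√18.02) = 0.4077/(0.4077 + 0.1995) = 0.6714.

0.6714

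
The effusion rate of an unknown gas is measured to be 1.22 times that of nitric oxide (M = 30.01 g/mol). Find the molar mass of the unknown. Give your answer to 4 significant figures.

20.16 g/mol

Graham's law gives rate_X/rate_NO = √(M_NO/M_X).
1.22 = √(30.01/M_X)
M_X = 30.01 / 1.22² = 30.01 / 1.488 = 20.16 g/mol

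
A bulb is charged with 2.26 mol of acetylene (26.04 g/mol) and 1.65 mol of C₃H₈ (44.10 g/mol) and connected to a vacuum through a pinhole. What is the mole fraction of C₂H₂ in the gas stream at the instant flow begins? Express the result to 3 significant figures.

0.641

Each component's effusion rate ∝ (its partial pressure)·(1/√M) ∝ n_i/√M_i.
x_C₂H₂(eff) = (n_C₂H₂/√M_C₂H₂) / (n_C₂H₂/√M_C₂H₂ + n_C₃H₈/√M_C₃H₈)
= (2.26/√26.04) / (2.26/√26.04 + 1.65/√44.10) = 0.4429/(0.4429 + 0.2485) = 0.641.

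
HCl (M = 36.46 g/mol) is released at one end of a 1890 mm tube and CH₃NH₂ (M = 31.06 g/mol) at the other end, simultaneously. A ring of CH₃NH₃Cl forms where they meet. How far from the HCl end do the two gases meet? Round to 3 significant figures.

The fronts meet when d_HCl + d_CH₃NH₂ = L with d_HCl/d_CH₃NH₂ = √(M_CH₃NH₂/M_HCl) (Graham's law). Here √(M_CH₃NH₂/M_HCl) = √(31.06/36.46) = 0.9230.
With d_HCl + d_CH₃NH₂ = 1890 mm, d_CH₃NH₂ = 1890/(1 + 0.9230) = 982.8 mm.
d_HCl = 1890 − 982.8 = 907 mm.

907 mm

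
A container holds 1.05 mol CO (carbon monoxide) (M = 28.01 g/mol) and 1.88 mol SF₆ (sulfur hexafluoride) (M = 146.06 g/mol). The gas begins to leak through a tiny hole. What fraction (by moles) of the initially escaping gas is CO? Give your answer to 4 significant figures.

Rate_i ∝ x_i/√M_i (Graham's law weighted by mole fraction), so the effusate composition follows n_i/√M_i.
Mole fraction of CO in the effusate = (n_CO/√M_CO) / (n_CO/√M_CO + n_SF₆/√M_SF₆)
= (1.05/√28.01) / (1.05/√28.01 + 1.88/√146.06) = 0.1984/(0.1984 + 0.1556) = 0.5605.

0.5605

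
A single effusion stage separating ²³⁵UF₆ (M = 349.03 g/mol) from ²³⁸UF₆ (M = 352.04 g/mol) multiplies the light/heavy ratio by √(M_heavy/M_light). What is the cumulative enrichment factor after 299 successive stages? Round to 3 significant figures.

3.61

Each stage multiplies the ratio by α = √(352.04/349.03), so after 299 stages the overall factor is α^299 = (352.04/349.03)^(299/2).
= 1.00862^(299/2) = 3.61.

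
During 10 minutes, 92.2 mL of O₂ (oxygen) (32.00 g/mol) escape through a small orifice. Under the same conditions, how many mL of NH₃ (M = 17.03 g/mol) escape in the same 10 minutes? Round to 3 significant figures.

By Graham's law, rate_NH₃/rate_O₂ = √(M_O₂/M_NH₃) = √(32.00/17.03) = √1.879 = 1.371.
So the volume for NH₃ is 92.2 × 1.371 = 126 mL.

126 mL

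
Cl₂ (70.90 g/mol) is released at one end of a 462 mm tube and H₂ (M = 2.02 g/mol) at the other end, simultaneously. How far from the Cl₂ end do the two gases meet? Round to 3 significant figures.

66.7 mm

Graham's law gives d_Cl₂/d_H₂ = rate_Cl₂/rate_H₂ = √(M_H₂/M_Cl₂) = √(2.02/70.90) = 0.1688.
With d_Cl₂ + d_H₂ = 462 mm, d_H₂ = 462/(1 + 0.1688) = 395.3 mm.
d_Cl₂ = 462 − 395.3 = 66.7 mm.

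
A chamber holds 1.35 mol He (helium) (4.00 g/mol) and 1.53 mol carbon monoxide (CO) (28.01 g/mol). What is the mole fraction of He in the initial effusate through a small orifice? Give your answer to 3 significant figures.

0.700

Effusion rate of each component ∝ n_i/√M_i (partial pressure × 1/√M).
Mole fraction of He in the effusate = (n_He/√M_He) / (n_He/√M_He + n_CO/√M_CO)
= (1.35/√4.00) / (1.35/√4.00 + 1.53/√28.01) = 0.6750/(0.6750 + 0.2891) = 0.700.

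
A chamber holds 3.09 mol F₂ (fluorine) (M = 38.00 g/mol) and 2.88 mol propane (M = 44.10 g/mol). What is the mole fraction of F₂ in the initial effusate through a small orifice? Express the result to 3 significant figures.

0.536

Rate_i ∝ x_i/√M_i (Graham's law weighted by mole fraction), so the effusate composition follows n_i/√M_i.
Mole fraction of F₂ in the effusate = (n_F₂/√M_F₂) / (n_F₂/√M_F₂ + n_C₃H₈/√M_C₃H₈)
= (3.09/√38.00) / (3.09/√38.00 + 2.88/√44.10) = 0.5013/(0.5013 + 0.4337) = 0.536.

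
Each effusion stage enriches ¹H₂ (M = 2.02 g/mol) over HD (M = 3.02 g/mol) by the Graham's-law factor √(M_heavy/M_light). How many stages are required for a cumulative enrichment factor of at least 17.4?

15

Per stage α = (3.02/2.02)^(1/2) = 1.49505^0.5, giving ln α = 0.2011.
Need α^N ≥ 17.4 ⇒ N ≥ ln(17.4) / ln α = 2.856 / 0.2011 = 14.21.
So at least 15 stages are needed.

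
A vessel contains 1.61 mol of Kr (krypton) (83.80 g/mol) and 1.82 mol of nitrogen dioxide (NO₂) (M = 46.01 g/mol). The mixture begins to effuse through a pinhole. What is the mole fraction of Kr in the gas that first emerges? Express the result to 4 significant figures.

Effusion rate of each component ∝ n_i/√M_i (partial pressure × 1/√M).
x_Kr(eff) = (n_Kr/√M_Kr) / (n_Kr/√M_Kr + n_NO₂/√M_NO₂)
= (1.61/√83.80) / (1.61/√83.80 + 1.82/√46.01) = 0.1759/(0.1759 + 0.2683) = 0.3959.

0.3959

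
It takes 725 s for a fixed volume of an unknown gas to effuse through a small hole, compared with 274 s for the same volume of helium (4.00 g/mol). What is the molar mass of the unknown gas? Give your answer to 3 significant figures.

28.0 g/mol

Graham's law gives t_X/t_He = √(M_X/M_He).
725/274 = 2.646 = √(M_X/4.00)
M_X = 4.00 × 2.646² = 4.00 × 7.001 = 28.0 g/mol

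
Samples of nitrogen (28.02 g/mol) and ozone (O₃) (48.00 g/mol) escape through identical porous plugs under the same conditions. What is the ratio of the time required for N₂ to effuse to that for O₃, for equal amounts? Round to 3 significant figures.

0.764

From Graham's law, t_N₂/t_O₃ = √(M_N₂/M_O₃) = √(28.02/48.00) = √0.5837 = 0.764.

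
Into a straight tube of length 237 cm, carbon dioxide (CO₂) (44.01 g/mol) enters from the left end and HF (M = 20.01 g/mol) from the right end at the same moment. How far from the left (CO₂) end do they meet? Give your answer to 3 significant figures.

Graham's law gives d_CO₂/d_HF = rate_CO₂/rate_HF = √(M_HF/M_CO₂) = √(20.01/44.01) = 0.6743.
With d_CO₂ + d_HF = 237 cm, d_HF = 237/(1 + 0.6743) = 141.6 cm.
d_CO₂ = 237 − 141.6 = 95.4 cm.

95.4 cm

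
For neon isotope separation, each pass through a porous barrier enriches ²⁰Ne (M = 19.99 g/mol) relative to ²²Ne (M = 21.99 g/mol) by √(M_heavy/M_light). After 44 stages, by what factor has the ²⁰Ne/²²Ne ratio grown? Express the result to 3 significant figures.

The single-stage factor is √(M_heavy/M_light), so 44 stages give [√(21.99/19.99)]^44 = (21.99/19.99)^(44/2).
= 1.10005^22 = 8.15.

8.15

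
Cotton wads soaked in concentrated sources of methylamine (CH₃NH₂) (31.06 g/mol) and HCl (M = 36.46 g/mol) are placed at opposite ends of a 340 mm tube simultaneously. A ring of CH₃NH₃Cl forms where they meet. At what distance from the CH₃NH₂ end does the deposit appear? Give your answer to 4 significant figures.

176.8 mm

Distances travelled in equal time are proportional to diffusion rates, so d_CH₃NH₂/d_HCl = √(M_HCl/M_CH₃NH₂) = √(36.46/31.06) = 1.083.
With d_CH₃NH₂ + d_HCl = 340 mm, d_HCl = 340/(1 + 1.083) = 163.2 mm.
d_CH₃NH₂ = 340 − 163.2 = 176.8 mm.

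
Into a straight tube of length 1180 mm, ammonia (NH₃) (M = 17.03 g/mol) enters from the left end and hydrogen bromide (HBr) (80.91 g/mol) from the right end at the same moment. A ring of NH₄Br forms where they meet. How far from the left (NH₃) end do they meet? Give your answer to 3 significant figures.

809 mm

Distances travelled in equal time are proportional to diffusion rates, so d_NH₃/d_HBr = √(M_HBr/M_NH₃) = √(80.91/17.03) = 2.180.
With d_NH₃ + d_HBr = 1180 mm, d_HBr = 1180/(1 + 2.180) = 371.1 mm.
d_NH₃ = 1180 − 371.1 = 809 mm.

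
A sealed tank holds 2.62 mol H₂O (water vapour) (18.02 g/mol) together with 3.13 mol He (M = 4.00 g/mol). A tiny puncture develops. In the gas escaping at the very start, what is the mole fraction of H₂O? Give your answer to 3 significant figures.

0.283

Rate_i ∝ x_i/√M_i (Graham's law weighted by mole fraction), so the effusate composition follows n_i/√M_i.
Mole fraction of H₂O in the effusate = (n_H₂O/√M_H₂O) / (n_H₂O/√M_H₂O + n_He/√M_He)
= (2.62/√18.02) / (2.62/√18.02 + 3.13/√4.00) = 0.6172/(0.6172 + 1.565) = 0.283.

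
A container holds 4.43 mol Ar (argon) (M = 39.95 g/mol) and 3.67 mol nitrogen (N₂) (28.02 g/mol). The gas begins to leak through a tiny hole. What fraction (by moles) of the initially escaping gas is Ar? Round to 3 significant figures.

0.503

Rate_i ∝ x_i/√M_i (Graham's law weighted by mole fraction), so the effusate composition follows n_i/√M_i.
Mole fraction of Ar in the effusate = (n_Ar/√M_Ar) / (n_Ar/√M_Ar + n_N₂/√M_N₂)
= (4.43/√39.95) / (4.43/√39.95 + 3.67/√28.02) = 0.7009/(0.7009 + 0.6933) = 0.503.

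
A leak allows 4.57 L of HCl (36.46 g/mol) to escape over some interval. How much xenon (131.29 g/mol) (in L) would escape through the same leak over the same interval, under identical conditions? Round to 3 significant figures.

Since effusion rate ∝ 1/√M, rate_Xe/rate_HCl = √(M_HCl/M_Xe) = √(36.46/131.29) = √0.2777 = 0.5270.
So the volume for Xe is 4.57 × 0.5270 = 2.41 L.

2.41 L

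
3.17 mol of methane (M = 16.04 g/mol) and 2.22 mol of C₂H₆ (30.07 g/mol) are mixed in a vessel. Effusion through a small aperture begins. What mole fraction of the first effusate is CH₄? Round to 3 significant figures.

Effusion rate of each component ∝ n_i/√M_i (partial pressure × 1/√M).
So x_CH₄ in the escaping gas = (n_CH₄/√M_CH₄) / Σ(n_i/√M_i)
= (3.17/√16.04) / (3.17/√16.04 + 2.22/√30.07) = 0.7915/(0.7915 + 0.4048) = 0.662.

0.662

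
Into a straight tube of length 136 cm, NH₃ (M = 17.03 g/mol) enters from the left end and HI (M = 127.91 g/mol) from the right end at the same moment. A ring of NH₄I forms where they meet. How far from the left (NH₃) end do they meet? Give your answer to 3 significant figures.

99.6 cm

The fronts meet when d_NH₃ + d_HI = L with d_NH₃/d_HI = √(M_HI/M_NH₃) (Graham's law). Here √(M_HI/M_NH₃) = √(127.91/17.03) = 2.741.
With d_NH₃ + d_HI = 136 cm, d_HI = 136/(1 + 2.741) = 36.36 cm.
d_NH₃ = 136 − 36.36 = 99.6 cm.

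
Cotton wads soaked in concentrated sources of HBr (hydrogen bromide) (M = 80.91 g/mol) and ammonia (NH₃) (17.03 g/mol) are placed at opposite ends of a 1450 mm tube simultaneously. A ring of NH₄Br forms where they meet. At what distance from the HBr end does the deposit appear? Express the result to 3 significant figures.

Distances travelled in equal time are proportional to diffusion rates, so d_HBr/d_NH₃ = √(M_NH₃/M_HBr) = √(17.03/80.91) = 0.4588.
With d_HBr + d_NH₃ = 1450 mm, d_NH₃ = 1450/(1 + 0.4588) = 994.0 mm.
d_HBr = 1450 − 994.0 = 456 mm.

456 mm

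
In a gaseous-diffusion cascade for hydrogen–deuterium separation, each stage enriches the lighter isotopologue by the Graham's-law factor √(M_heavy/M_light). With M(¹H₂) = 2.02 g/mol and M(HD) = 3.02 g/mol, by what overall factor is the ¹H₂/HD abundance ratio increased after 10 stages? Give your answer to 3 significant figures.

7.47

The single-stage factor is √(M_heavy/M_light), so 10 stages give [√(3.02/2.02)]^10 = (3.02/2.02)^(10/2).
= 1.49505^5 = 7.47.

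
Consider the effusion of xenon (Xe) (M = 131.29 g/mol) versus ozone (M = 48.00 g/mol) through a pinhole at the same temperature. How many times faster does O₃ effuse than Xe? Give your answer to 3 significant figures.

1.65

Since effusion rate ∝ 1/√M, rate_O₃/rate_Xe = √(M_Xe/M_O₃) = √(131.29/48.00) = √2.735 = 1.65.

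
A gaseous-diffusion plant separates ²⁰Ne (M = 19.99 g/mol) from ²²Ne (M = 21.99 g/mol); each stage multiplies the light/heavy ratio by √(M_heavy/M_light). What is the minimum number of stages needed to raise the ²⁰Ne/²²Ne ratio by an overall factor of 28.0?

With α = √(21.99/19.99) per stage, ln α = ½ ln(1.10005) = 0.04768.
Need α^N ≥ 28.0 ⇒ N ≥ ln(28.0) / ln α = 3.332 / 0.04768 = 69.89.
Rounding up, N = 70 stages.

70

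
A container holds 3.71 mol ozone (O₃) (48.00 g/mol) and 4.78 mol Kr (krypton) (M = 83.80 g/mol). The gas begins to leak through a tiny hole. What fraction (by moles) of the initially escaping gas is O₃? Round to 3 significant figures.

Rate_i ∝ x_i/√M_i (Graham's law weighted by mole fraction), so the effusate composition follows n_i/√M_i.
x_O₃(eff) = (n_O₃/√M_O₃) / (n_O₃/√M_O₃ + n_Kr/√M_Kr)
= (3.71/√48.00) / (3.71/√48.00 + 4.78/√83.80) = 0.5355/(0.5355 + 0.5222) = 0.506.

0.506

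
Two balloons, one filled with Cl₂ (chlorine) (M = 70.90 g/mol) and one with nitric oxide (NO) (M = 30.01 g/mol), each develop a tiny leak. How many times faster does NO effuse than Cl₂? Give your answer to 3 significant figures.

1.54

From Graham's law, rate_NO/rate_Cl₂ = √(M_Cl₂/M_NO) = √(70.90/30.01) = √2.363 = 1.54.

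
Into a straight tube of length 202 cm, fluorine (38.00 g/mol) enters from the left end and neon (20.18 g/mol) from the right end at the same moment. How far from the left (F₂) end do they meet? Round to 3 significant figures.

Graham's law gives d_F₂/d_Ne = rate_F₂/rate_Ne = √(M_Ne/M_F₂) = √(20.18/38.00) = 0.7287.
With d_F₂ + d_Ne = 202 cm, d_Ne = 202/(1 + 0.7287) = 116.8 cm.
d_F₂ = 202 − 116.8 = 85.2 cm.

85.2 cm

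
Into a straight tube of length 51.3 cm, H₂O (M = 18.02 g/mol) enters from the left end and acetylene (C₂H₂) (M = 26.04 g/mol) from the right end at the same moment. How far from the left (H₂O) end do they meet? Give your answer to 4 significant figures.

Graham's law gives d_H₂O/d_C₂H₂ = rate_H₂O/rate_C₂H₂ = √(M_C₂H₂/M_H₂O) = √(26.04/18.02) = 1.202.
With d_H₂O + d_C₂H₂ = 51.3 cm, d_C₂H₂ = 51.3/(1 + 1.202) = 23.30 cm.
d_H₂O = 51.3 − 23.30 = 28.00 cm.

28.00 cm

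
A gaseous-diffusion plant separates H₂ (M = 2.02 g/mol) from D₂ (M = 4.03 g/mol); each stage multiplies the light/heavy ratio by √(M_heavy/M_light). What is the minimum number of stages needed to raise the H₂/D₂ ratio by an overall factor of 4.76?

5

Single-stage factor α = √(4.03/2.02), so ln α = ½ ln(1.99505) = 0.3453.
Need α^N ≥ 4.76 ⇒ N ≥ ln(4.76) / ln α = 1.560 / 0.3453 = 4.52.
Minimum whole number of stages: N = 5.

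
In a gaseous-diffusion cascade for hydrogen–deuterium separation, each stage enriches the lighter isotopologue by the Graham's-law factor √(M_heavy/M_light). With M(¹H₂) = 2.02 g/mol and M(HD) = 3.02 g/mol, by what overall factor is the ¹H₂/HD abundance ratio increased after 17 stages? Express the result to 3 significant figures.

Each stage multiplies the ratio by α = √(3.02/2.02), so after 17 stages the overall factor is α^17 = (3.02/2.02)^(17/2).
= 1.49505^(17/2) = 30.5.

30.5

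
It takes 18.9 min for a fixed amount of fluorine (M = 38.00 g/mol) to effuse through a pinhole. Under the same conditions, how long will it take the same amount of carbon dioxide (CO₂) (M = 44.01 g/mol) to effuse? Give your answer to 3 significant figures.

20.3 min

Using Graham's law: t_CO₂/t_F₂ = √(M_CO₂/M_F₂) = √(44.01/38.00) = √1.158 = 1.076.
So the time for CO₂ is 18.9 × 1.076 = 20.3 min.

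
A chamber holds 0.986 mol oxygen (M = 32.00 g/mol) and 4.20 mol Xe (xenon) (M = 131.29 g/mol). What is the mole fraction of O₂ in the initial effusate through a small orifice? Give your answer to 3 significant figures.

Each component's effusion rate ∝ (its partial pressure)·(1/√M) ∝ n_i/√M_i.
Mole fraction of O₂ in the effusate = (n_O₂/√M_O₂) / (n_O₂/√M_O₂ + n_Xe/√M_Xe)
= (0.986/√32.00) / (0.986/√32.00 + 4.20/√131.29) = 0.1743/(0.1743 + 0.3666) = 0.322.

0.322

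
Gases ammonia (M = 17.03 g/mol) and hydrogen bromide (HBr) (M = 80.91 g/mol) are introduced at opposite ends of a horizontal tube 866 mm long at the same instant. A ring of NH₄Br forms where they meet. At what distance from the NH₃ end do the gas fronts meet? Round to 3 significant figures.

Distances travelled in equal time are proportional to diffusion rates, so d_NH₃/d_HBr = √(M_HBr/M_NH₃) = √(80.91/17.03) = 2.180.
With d_NH₃ + d_HBr = 866 mm, d_HBr = 866/(1 + 2.180) = 272.4 mm.
d_NH₃ = 866 − 272.4 = 594 mm.

594 mm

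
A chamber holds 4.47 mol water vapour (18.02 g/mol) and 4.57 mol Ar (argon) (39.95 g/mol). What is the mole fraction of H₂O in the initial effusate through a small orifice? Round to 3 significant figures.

Rate_i ∝ x_i/√M_i (Graham's law weighted by mole fraction), so the effusate composition follows n_i/√M_i.
Mole fraction of H₂O in the effusate = (n_H₂O/√M_H₂O) / (n_H₂O/√M_H₂O + n_Ar/√M_Ar)
= (4.47/√18.02) / (4.47/√18.02 + 4.57/√39.95) = 1.053/(1.053 + 0.7230) = 0.593.

0.593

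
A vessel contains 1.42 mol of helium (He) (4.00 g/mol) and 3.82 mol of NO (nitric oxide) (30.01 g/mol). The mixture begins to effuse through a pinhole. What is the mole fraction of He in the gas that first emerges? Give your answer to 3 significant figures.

Rate_i ∝ x_i/√M_i (Graham's law weighted by mole fraction), so the effusate composition follows n_i/√M_i.
Mole fraction of He in the effusate = (n_He/√M_He) / (n_He/√M_He + n_NO/√M_NO)
= (1.42/√4.00) / (1.42/√4.00 + 3.82/√30.01) = 0.7100/(0.7100 + 0.6973) = 0.505.

0.505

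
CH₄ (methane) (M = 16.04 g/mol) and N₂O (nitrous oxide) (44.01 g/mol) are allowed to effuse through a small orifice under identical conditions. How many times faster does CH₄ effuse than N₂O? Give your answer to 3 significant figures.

1.66

Since effusion rate ∝ 1/√M, rate_CH₄/rate_N₂O = √(M_N₂O/M_CH₄) = √(44.01/16.04) = √2.744 = 1.66.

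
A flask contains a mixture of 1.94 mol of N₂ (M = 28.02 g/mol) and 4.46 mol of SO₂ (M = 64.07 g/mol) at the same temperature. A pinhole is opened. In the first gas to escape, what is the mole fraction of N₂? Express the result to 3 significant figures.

0.397

Each component's effusion rate ∝ (its partial pressure)·(1/√M) ∝ n_i/√M_i.
Mole fraction of N₂ in the effusate = (n_N₂/√M_N₂) / (n_N₂/√M_N₂ + n_SO₂/√M_SO₂)
= (1.94/√28.02) / (1.94/√28.02 + 4.46/√64.07) = 0.3665/(0.3665 + 0.5572) = 0.397.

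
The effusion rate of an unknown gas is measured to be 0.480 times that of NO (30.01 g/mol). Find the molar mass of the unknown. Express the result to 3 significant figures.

130 g/mol

Since effusion rate ∝ 1/√M, rate_X/rate_NO = √(M_NO/M_X).
0.480 = √(30.01/M_X)
M_X = 30.01 / 0.480² = 30.01 / 0.2304 = 130 g/mol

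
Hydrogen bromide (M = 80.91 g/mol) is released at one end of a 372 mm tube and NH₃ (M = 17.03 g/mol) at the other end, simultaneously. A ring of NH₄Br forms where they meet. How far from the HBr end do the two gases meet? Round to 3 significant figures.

Distances travelled in equal time are proportional to diffusion rates, so d_HBr/d_NH₃ = √(M_NH₃/M_HBr) = √(17.03/80.91) = 0.4588.
With d_HBr + d_NH₃ = 372 mm, d_NH₃ = 372/(1 + 0.4588) = 255.0 mm.
d_HBr = 372 − 255.0 = 117 mm.

117 mm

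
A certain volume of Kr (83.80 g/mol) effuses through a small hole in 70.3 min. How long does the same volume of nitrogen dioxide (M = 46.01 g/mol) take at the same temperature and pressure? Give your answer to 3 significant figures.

52.1 min

Since effusion rate ∝ 1/√M, t_NO₂/t_Kr = √(M_NO₂/M_Kr) = √(46.01/83.80) = √0.5490 = 0.7410.
So the time for NO₂ is 70.3 × 0.7410 = 52.1 min.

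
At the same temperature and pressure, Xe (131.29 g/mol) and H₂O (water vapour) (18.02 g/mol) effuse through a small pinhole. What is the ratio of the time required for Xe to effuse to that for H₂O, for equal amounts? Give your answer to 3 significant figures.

2.70

Graham's law gives t_Xe/t_H₂O = √(M_Xe/M_H₂O) = √(131.29/18.02) = √7.286 = 2.70.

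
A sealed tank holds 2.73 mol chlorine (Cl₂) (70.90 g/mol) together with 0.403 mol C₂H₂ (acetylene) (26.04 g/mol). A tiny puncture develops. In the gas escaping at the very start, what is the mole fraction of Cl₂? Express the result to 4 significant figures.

0.8041

Rate_i ∝ x_i/√M_i (Graham's law weighted by mole fraction), so the effusate composition follows n_i/√M_i.
x_Cl₂(eff) = (n_Cl₂/√M_Cl₂) / (n_Cl₂/√M_Cl₂ + n_C₂H₂/√M_C₂H₂)
= (2.73/√70.90) / (2.73/√70.90 + 0.403/√26.04) = 0.3242/(0.3242 + 0.07897) = 0.8041.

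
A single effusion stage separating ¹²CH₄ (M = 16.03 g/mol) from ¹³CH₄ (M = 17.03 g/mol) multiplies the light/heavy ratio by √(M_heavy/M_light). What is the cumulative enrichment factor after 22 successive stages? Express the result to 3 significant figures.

1.95

Each stage multiplies the ratio by α = √(17.03/16.03), so after 22 stages the overall factor is α^22 = (17.03/16.03)^(22/2).
= 1.06238^11 = 1.95.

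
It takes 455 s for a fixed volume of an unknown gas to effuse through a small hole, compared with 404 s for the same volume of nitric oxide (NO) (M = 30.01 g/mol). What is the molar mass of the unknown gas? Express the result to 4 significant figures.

By Graham's law, t_X/t_NO = √(M_X/M_NO).
455/404 = 1.126 = √(M_X/30.01)
M_X = 30.01 × 1.126² = 30.01 × 1.268 = 38.07 g/mol

38.07 g/mol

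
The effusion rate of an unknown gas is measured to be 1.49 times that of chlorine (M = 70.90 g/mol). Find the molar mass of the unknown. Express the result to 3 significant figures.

Graham's law gives rate_X/rate_Cl₂ = √(M_Cl₂/M_X).
1.49 = √(70.90/M_X)
M_X = 70.90 / 1.49² = 70.90 / 2.220 = 31.9 g/mol

31.9 g/mol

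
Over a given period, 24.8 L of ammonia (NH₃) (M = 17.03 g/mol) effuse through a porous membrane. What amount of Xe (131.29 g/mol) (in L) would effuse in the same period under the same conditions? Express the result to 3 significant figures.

8.93 L

Using Graham's law: rate_Xe/rate_NH₃ = √(M_NH₃/M_Xe) = √(17.03/131.29) = √0.1297 = 0.3602.
So the volume for Xe is 24.8 × 0.3602 = 8.93 L.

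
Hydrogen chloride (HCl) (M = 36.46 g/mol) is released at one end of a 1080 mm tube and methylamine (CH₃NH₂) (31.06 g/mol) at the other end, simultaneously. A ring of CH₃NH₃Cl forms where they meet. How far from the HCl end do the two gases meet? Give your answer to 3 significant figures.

The fronts meet when d_HCl + d_CH₃NH₂ = L with d_HCl/d_CH₃NH₂ = √(M_CH₃NH₂/M_HCl) (Graham's law). Here √(M_CH₃NH₂/M_HCl) = √(31.06/36.46) = 0.9230.
With d_HCl + d_CH₃NH₂ = 1080 mm, d_CH₃NH₂ = 1080/(1 + 0.9230) = 561.6 mm.
d_HCl = 1080 − 561.6 = 518 mm.

518 mm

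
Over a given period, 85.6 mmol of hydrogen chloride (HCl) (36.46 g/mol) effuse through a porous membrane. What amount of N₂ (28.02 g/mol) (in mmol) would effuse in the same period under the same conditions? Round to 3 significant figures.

97.6 mmol

Using Graham's law: rate_N₂/rate_HCl = √(M_HCl/M_N₂) = √(36.46/28.02) = √1.301 = 1.141.
So the amount for N₂ is 85.6 × 1.141 = 97.6 mmol.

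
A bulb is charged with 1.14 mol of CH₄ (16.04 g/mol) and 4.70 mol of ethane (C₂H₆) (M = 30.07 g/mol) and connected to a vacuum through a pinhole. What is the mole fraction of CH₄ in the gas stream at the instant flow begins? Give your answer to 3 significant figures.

0.249

Effusion rate of each component ∝ n_i/√M_i (partial pressure × 1/√M).
So x_CH₄ in the escaping gas = (n_CH₄/√M_CH₄) / Σ(n_i/√M_i)
= (1.14/√16.04) / (1.14/√16.04 + 4.70/√30.07) = 0.2846/(0.2846 + 0.8571) = 0.249.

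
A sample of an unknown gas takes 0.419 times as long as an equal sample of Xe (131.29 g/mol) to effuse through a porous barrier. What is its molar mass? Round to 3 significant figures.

From Graham's law, t_X/t_Xe = √(M_X/M_Xe).
0.419 = √(M_X/131.29)
M_X = 131.29 × 0.419² = 131.29 × 0.1756 = 23.0 g/mol

23.0 g/mol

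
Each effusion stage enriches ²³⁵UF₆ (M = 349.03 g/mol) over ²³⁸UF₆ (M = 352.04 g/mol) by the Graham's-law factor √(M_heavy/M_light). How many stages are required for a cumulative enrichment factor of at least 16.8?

With α = √(352.04/349.03) per stage, ln α = ½ ln(1.00862) = 0.004293.
Need α^N ≥ 16.8 ⇒ N ≥ ln(16.8) / ln α = 2.821 / 0.004293 = 657.13.
Minimum whole number of stages: N = 658.

658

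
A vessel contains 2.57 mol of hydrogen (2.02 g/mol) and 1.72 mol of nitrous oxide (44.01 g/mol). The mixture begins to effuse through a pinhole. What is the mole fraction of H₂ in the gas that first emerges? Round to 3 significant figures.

0.875

Each component's effusion rate ∝ (its partial pressure)·(1/√M) ∝ n_i/√M_i.
So x_H₂ in the escaping gas = (n_H₂/√M_H₂) / Σ(n_i/√M_i)
= (2.57/√2.02) / (2.57/√2.02 + 1.72/√44.01) = 1.808/(1.808 + 0.2593) = 0.875.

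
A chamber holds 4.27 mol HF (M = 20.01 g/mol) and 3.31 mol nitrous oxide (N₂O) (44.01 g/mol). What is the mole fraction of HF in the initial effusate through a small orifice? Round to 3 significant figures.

Each component's effusion rate ∝ (its partial pressure)·(1/√M) ∝ n_i/√M_i.
So x_HF in the escaping gas = (n_HF/√M_HF) / Σ(n_i/√M_i)
= (4.27/√20.01) / (4.27/√20.01 + 3.31/√44.01) = 0.9546/(0.9546 + 0.4989) = 0.657.

0.657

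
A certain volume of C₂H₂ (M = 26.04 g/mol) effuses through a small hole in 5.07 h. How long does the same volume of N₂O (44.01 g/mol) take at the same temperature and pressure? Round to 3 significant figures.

6.59 h

Since effusion rate ∝ 1/√M, t_N₂O/t_C₂H₂ = √(M_N₂O/M_C₂H₂) = √(44.01/26.04) = √1.690 = 1.300.
So the time for N₂O is 5.07 × 1.300 = 6.59 h.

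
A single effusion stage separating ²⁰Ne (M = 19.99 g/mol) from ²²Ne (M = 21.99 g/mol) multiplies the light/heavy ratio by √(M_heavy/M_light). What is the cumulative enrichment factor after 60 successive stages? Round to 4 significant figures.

The single-stage factor is √(M_heavy/M_light), so 60 stages give [√(21.99/19.99)]^60 = (21.99/19.99)^(60/2).
= 1.10005^30 = 17.47.

17.47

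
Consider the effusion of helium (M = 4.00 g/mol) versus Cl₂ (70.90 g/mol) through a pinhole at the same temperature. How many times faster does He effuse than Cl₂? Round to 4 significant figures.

Using Graham's law: rate_He/rate_Cl₂ = √(M_Cl₂/M_He) = √(70.90/4.00) = √17.73 = 4.210.

4.210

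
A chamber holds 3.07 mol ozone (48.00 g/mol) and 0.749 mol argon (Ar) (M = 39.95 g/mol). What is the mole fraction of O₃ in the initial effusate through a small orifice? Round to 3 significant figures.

0.789

The effusion rate of species i is ∝ p_i/√M_i ∝ n_i/√M_i.
x_O₃(eff) = (n_O₃/√M_O₃) / (n_O₃/√M_O₃ + n_Ar/√M_Ar)
= (3.07/√48.00) / (3.07/√48.00 + 0.749/√39.95) = 0.4431/(0.4431 + 0.1185) = 0.789.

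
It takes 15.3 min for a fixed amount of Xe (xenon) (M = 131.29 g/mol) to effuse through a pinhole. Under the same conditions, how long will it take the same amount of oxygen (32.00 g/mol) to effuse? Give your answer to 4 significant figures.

7.554 min

Using Graham's law: t_O₂/t_Xe = √(M_O₂/M_Xe) = √(32.00/131.29) = √0.2437 = 0.4937.
So the time for O₂ is 15.3 × 0.4937 = 7.554 min.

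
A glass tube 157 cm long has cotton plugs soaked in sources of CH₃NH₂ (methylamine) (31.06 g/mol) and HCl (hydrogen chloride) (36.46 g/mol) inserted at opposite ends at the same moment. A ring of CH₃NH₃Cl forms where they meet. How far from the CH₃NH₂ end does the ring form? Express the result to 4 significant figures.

81.64 cm

Distances travelled in equal time are proportional to diffusion rates, so d_CH₃NH₂/d_HCl = √(M_HCl/M_CH₃NH₂) = √(36.46/31.06) = 1.083.
With d_CH₃NH₂ + d_HCl = 157 cm, d_HCl = 157/(1 + 1.083) = 75.36 cm.
d_CH₃NH₂ = 157 − 75.36 = 81.64 cm.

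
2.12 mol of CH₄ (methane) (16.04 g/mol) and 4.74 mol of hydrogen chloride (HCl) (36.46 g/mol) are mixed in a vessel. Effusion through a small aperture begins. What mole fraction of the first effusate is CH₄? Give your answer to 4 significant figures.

Rate_i ∝ x_i/√M_i (Graham's law weighted by mole fraction), so the effusate composition follows n_i/√M_i.
Mole fraction of CH₄ in the effusate = (n_CH₄/√M_CH₄) / (n_CH₄/√M_CH₄ + n_HCl/√M_HCl)
= (2.12/√16.04) / (2.12/√16.04 + 4.74/√36.46) = 0.5293/(0.5293 + 0.7850) = 0.4027.

0.4027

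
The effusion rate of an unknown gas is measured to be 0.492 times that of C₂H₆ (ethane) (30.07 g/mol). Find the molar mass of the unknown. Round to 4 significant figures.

From Graham's law, rate_X/rate_C₂H₆ = √(M_C₂H₆/M_X).
0.492 = √(30.07/M_X)
M_X = 30.07 / 0.492² = 30.07 / 0.2421 = 124.2 g/mol

124.2 g/mol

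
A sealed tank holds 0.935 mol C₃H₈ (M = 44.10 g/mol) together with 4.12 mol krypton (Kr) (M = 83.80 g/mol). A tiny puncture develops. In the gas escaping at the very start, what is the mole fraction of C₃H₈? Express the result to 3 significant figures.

0.238

Each component's effusion rate ∝ (its partial pressure)·(1/√M) ∝ n_i/√M_i.
Mole fraction of C₃H₈ in the effusate = (n_C₃H₈/√M_C₃H₈) / (n_C₃H₈/√M_C₃H₈ + n_Kr/√M_Kr)
= (0.935/√44.10) / (0.935/√44.10 + 4.12/√83.80) = 0.1408/(0.1408 + 0.4501) = 0.238.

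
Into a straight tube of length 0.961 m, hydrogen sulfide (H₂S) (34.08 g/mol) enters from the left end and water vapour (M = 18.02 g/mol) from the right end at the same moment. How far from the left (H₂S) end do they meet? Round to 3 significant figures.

The fronts meet when d_H₂S + d_H₂O = L with d_H₂S/d_H₂O = √(M_H₂O/M_H₂S) (Graham's law). Here √(M_H₂O/M_H₂S) = √(18.02/34.08) = 0.7272.
With d_H₂S + d_H₂O = 0.961 m, d_H₂O = 0.961/(1 + 0.7272) = 0.5564 m.
d_H₂S = 0.961 − 0.5564 = 0.405 m.

0.405 m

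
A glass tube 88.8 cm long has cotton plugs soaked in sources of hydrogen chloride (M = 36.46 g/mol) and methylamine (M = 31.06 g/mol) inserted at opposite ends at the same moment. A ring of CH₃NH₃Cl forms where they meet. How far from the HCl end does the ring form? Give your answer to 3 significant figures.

The fronts meet when d_HCl + d_CH₃NH₂ = L with d_HCl/d_CH₃NH₂ = √(M_CH₃NH₂/M_HCl) (Graham's law). Here √(M_CH₃NH₂/M_HCl) = √(31.06/36.46) = 0.9230.
With d_HCl + d_CH₃NH₂ = 88.8 cm, d_CH₃NH₂ = 88.8/(1 + 0.9230) = 46.18 cm.
d_HCl = 88.8 − 46.18 = 42.6 cm.

42.6 cm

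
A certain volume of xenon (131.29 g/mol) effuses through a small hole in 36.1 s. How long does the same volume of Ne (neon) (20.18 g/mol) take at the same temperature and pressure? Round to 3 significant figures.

From Graham's law, t_Ne/t_Xe = √(M_Ne/M_Xe) = √(20.18/131.29) = √0.1537 = 0.3921.
So the time for Ne is 36.1 × 0.3921 = 14.2 s.

14.2 s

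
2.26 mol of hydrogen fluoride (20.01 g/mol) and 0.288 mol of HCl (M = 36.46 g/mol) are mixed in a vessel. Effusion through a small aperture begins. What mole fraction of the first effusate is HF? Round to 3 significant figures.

0.914

Rate_i ∝ x_i/√M_i (Graham's law weighted by mole fraction), so the effusate composition follows n_i/√M_i.
Mole fraction of HF in the effusate = (n_HF/√M_HF) / (n_HF/√M_HF + n_HCl/√M_HCl)
= (2.26/√20.01) / (2.26/√20.01 + 0.288/√36.46) = 0.5052/(0.5052 + 0.04770) = 0.914.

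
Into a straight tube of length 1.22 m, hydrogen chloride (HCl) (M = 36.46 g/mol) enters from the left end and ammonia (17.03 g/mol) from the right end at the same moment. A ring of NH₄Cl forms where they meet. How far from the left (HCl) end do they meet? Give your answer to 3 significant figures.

In equal time, each gas travels a distance ∝ its rate ∝ 1/√M, so d_HCl/d_NH₃ = √(M_NH₃/M_HCl) = √(17.03/36.46) = 0.6834.
With d_HCl + d_NH₃ = 1.22 m, d_NH₃ = 1.22/(1 + 0.6834) = 0.7247 m.
d_HCl = 1.22 − 0.7247 = 0.495 m.

0.495 m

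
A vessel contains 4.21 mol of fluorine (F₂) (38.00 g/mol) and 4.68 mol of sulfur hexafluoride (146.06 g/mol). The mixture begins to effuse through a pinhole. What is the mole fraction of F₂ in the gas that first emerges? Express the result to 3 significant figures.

Rate_i ∝ x_i/√M_i (Graham's law weighted by mole fraction), so the effusate composition follows n_i/√M_i.
So x_F₂ in the escaping gas = (n_F₂/√M_F₂) / Σ(n_i/√M_i)
= (4.21/√38.00) / (4.21/√38.00 + 4.68/√146.06) = 0.6830/(0.6830 + 0.3872) = 0.638.

0.638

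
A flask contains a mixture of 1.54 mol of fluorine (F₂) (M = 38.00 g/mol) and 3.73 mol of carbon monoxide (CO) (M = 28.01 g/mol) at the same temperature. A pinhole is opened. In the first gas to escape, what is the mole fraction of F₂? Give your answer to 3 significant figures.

0.262

Rate_i ∝ x_i/√M_i (Graham's law weighted by mole fraction), so the effusate composition follows n_i/√M_i.
x_F₂(eff) = (n_F₂/√M_F₂) / (n_F₂/√M_F₂ + n_CO/√M_CO)
= (1.54/√38.00) / (1.54/√38.00 + 3.73/√28.01) = 0.2498/(0.2498 + 0.7048) = 0.262.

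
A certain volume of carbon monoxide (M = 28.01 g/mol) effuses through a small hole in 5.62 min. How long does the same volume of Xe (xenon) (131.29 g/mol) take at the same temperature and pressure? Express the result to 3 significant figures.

Using Graham's law: t_Xe/t_CO = √(M_Xe/M_CO) = √(131.29/28.01) = √4.687 = 2.165.
So the time for Xe is 5.62 × 2.165 = 12.2 min.

12.2 min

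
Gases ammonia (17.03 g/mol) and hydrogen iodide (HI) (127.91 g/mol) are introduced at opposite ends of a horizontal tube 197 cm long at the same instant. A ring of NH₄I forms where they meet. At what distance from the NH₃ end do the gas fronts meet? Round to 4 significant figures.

In equal time, each gas travels a distance ∝ its rate ∝ 1/√M, so d_NH₃/d_HI = √(M_HI/M_NH₃) = √(127.91/17.03) = 2.741.
With d_NH₃ + d_HI = 197 cm, d_HI = 197/(1 + 2.741) = 52.67 cm.
d_NH₃ = 197 − 52.67 = 144.3 cm.

144.3 cm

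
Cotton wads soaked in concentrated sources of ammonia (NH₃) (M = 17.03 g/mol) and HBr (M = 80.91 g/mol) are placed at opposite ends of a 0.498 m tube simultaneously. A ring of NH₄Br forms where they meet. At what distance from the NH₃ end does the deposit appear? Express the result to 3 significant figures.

Distances travelled in equal time are proportional to diffusion rates, so d_NH₃/d_HBr = √(M_HBr/M_NH₃) = √(80.91/17.03) = 2.180.
With d_NH₃ + d_HBr = 0.498 m, d_HBr = 0.498/(1 + 2.180) = 0.1566 m.
d_NH₃ = 0.498 − 0.1566 = 0.341 m.

0.341 m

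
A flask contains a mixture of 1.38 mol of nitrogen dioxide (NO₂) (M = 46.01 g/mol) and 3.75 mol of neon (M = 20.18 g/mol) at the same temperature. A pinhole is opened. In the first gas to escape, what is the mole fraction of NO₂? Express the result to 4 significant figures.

0.1960

Effusion rate of each component ∝ n_i/√M_i (partial pressure × 1/√M).
Mole fraction of NO₂ in the effusate = (n_NO₂/√M_NO₂) / (n_NO₂/√M_NO₂ + n_Ne/√M_Ne)
= (1.38/√46.01) / (1.38/√46.01 + 3.75/√20.18) = 0.2034/(0.2034 + 0.8348) = 0.1960.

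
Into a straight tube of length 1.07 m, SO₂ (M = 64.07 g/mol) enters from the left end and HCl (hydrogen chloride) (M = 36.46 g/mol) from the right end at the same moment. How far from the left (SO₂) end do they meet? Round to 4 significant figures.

0.4601 m

Distances travelled in equal time are proportional to diffusion rates, so d_SO₂/d_HCl = √(M_HCl/M_SO₂) = √(36.46/64.07) = 0.7544.
With d_SO₂ + d_HCl = 1.07 m, d_HCl = 1.07/(1 + 0.7544) = 0.6099 m.
d_SO₂ = 1.07 − 0.6099 = 0.4601 m.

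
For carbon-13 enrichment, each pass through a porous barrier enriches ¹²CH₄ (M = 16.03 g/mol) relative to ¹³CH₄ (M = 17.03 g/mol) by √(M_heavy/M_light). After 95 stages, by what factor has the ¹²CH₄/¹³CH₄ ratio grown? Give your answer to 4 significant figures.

Overall factor = α^95 with α = √(17.03/16.03), i.e. (17.03/16.03)^(95/2).
= 1.06238^(95/2) = 17.72.

17.72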